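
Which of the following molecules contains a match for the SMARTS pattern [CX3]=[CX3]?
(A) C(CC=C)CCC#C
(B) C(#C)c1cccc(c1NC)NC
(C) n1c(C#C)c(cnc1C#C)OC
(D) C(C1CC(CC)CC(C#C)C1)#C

A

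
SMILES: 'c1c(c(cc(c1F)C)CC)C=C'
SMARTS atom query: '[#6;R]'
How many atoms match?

6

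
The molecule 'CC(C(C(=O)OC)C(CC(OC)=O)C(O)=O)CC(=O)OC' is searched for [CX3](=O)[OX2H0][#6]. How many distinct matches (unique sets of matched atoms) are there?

3

[CX3](=O)[OX2H0][#6] is the SMARTS for an ester: a carbonyl carbon bonded to an oxygen that is itself bonded to carbon (no H on that O).
The molecule carries 3 separate instances of a methyl-ester group (-C(=O)OCH3) meeting every constraint; each maps to a distinct set of atoms, giving 3 matches.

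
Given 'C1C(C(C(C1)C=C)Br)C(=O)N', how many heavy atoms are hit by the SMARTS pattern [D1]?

4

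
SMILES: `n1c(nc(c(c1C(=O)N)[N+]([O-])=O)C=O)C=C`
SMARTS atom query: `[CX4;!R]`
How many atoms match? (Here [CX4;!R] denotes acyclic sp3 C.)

0

The query [CX4;!R] means: aliphatic carbon with four total connections, not in a ring.
Check the 16 heavy atoms by environment: 2× n (aromatic, X2, in 6-ring) → no; 4× c (aromatic, X3, in 6-ring) → no; 4× C (X3, acyclic) → no; 3× O (X1, acyclic) → no; 1× N (X3, acyclic) → no; 1× N (charge +1, X3, acyclic) → no; 1× O (charge -1, X1, acyclic) → no.
No environment satisfies the query, so 0 matching atoms.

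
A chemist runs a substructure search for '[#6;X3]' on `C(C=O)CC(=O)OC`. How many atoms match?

2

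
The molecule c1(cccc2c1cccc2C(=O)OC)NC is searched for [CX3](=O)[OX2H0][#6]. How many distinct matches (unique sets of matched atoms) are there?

1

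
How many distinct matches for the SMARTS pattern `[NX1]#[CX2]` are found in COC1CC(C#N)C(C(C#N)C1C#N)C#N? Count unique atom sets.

4

[NX1]#[CX2] is the SMARTS for a nitrile: a nitrogen triple-bonded to a two-connected carbon.
The molecule carries 4 separate instances of a nitrile (-C#N) meeting every constraint; each maps to a distinct set of atoms, giving 4 matches.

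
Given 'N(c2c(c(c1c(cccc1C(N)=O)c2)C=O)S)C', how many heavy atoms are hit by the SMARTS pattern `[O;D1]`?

The query [O;D1] means: aliphatic oxygen bonded to exactly one heavy atom.
Check the 18 heavy atoms by environment: 6× c (aromatic, D3) → no; 4× c (aromatic, D2) → no; 1× S (D1) → no; 1× N (D2) → no; 1× C (D1) → no; 1× C (D2) → no; 2× O (D1) → match; 1× C (D3) → no; 1× N (D1) → no.
That gives 2 matching atoms.

2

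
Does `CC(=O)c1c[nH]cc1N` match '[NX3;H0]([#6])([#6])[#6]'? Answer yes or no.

The pattern [NX3;H0]([#6])([#6])[#6] describes a trivalent nitrogen with no H, bonded to three carbons — a tertiary amine.
The closest candidate here is a primary amino group (-NH2), but the nitrogen has H2, not H0 with three carbons. No other fragment satisfies the full query, so there is no match.

No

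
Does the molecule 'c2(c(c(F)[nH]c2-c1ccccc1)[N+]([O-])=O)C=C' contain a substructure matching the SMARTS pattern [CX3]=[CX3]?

The pattern [CX3]=[CX3] describes a non-aromatic C=C double bond between two sp2 carbons — an alkene.
The molecule carries a vinyl group (-CH=CH2), whose atoms satisfy every constraint of the query, so the pattern matches.

Yes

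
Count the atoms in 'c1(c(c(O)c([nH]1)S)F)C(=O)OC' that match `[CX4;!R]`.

1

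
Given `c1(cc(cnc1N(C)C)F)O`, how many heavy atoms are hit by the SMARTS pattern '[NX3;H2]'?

0

The query [NX3;H2] means: aliphatic N with 3 total connections, two of them H — an -NH2 nitrogen (amine or amide).
Check the 11 heavy atoms by environment: 1× n (aromatic, H0, X2) → no; 2× c (aromatic, H1, X3) → no; 3× c (aromatic, H0, X3) → no; 1× N (H0, X3) → no; 2× C (H3, X4) → no; 1× O (H1, X2) → no; 1× F (H0, X1) → no.
No environment satisfies the query, so 0 matching atoms.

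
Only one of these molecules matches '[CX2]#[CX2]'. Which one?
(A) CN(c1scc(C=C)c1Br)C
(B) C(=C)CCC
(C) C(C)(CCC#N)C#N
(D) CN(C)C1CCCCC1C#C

D

[CX2]#[CX2] describes a carbon-carbon triple bond (an alkyne).
(A) has a vinyl group (-CH=CH2) but the C=C is a double bond; both carbons are CX3, not CX2.
(B) has a vinyl group (-CH=CH2) but the C=C is a double bond; both carbons are CX3, not CX2.
(C) has a nitrile (-C#N) but the triple bond is C#N, not C#C.
(D) contains an ethynyl group (-C#CH), which satisfies every atom and bond constraint.
So the answer is (D).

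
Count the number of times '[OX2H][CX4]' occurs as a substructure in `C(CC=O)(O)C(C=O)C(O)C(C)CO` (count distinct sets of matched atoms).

3

[OX2H][CX4] is the SMARTS for an aliphatic alcohol: a hydroxyl oxygen bound to an sp3 (X4) carbon.
The molecule carries 3 separate instances of a hydroxyl group (-OH) meeting every constraint; each maps to a distinct set of atoms, giving 3 matches.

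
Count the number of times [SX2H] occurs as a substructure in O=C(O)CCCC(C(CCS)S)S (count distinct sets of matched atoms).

3

[SX2H] is the SMARTS for a thiol: an aliphatic sulfur with two connections, one being H.
The molecule carries 3 separate instances of a thiol (-SH) meeting every constraint; each maps to a distinct set of atoms, giving 3 matches.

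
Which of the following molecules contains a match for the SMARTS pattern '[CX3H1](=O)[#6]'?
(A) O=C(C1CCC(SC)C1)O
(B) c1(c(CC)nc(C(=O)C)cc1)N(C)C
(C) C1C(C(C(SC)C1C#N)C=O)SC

[CX3H1](=O)[#6] describes an sp2 carbon with one H, double-bonded to O and single-bonded to carbon (an aldehyde).
(A) has a carboxylic acid group (-C(=O)OH) but the carbonyl carbon has H0 and is bonded to O, not H1.
(B) has an acetyl/ketone group (-C(=O)CH3) but the carbonyl carbon has H0 (two carbon neighbours), not H1.
(C) contains an aldehyde (-CHO), which satisfies every atom and bond constraint.
So the answer is (C).

C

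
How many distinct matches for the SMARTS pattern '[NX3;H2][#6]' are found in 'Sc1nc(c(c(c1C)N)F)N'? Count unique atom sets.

2

[NX3;H2][#6] is the SMARTS for a primary amine: a trivalent nitrogen with two H attached to carbon.
The molecule carries 2 separate instances of a primary amino group (-NH2) meeting every constraint; each maps to a distinct set of atoms, giving 2 matches.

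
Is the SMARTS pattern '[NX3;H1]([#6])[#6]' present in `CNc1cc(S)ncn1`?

The pattern [NX3;H1]([#6])[#6] describes a trivalent nitrogen with one H, bonded to two carbons — a secondary amine.
The molecule carries an N-methylamino group (-NHCH3), whose atoms satisfy every constraint of the query, so the pattern matches.

Yes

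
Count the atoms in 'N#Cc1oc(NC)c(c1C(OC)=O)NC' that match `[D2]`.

5

The query [D2] means: atom with exactly two heavy-atom neighbours.
Check the 15 heavy atoms by environment: 1× o (aromatic, D2) → match; 4× c (aromatic, D3) → no; 2× N (D2) → match; 3× C (D1) → no; 1× C (D2) → match; 1× N (D1) → no; 1× C (D3) → no; 1× O (D1) → no; 1× O (D2) → match.
Summing the matching environments: 1 + 2 + 1 + 1 = 5 matching atoms.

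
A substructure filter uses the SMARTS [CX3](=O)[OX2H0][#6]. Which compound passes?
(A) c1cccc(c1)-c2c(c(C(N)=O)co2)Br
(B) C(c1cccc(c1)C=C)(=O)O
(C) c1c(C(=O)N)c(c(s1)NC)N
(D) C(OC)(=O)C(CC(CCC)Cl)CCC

D

[CX3](=O)[OX2H0][#6] describes a carbonyl carbon bonded to an oxygen that is itself bonded to carbon (no H on that O) (an ester).
(A) has a primary amide (-C(=O)NH2) but the carbonyl is bonded to N, not to an O-C linkage.
(B) has a carboxylic acid group (-C(=O)OH) but the singly-bonded O carries H (OX2H1, not H0).
(C) has a primary amide (-C(=O)NH2) but the carbonyl is bonded to N, not to an O-C linkage.
(D) contains a methyl-ester group (-C(=O)OCH3), which satisfies every atom and bond constraint.
So the answer is (D).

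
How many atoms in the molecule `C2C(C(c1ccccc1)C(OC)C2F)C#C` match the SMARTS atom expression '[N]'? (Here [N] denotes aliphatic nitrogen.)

0

The query [N] means: uppercase N matches aliphatic (non-aromatic) nitrogen only.
Check the 16 heavy atoms by environment: 8× C → no; 1× O → no; 6× c (aromatic) → no; 1× F → no.
No environment satisfies the query, so 0 matching atoms.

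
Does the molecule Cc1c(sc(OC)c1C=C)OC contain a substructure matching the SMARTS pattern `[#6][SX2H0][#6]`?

The pattern [#6][SX2H0][#6] describes an aliphatic sulfur bridging two carbons with no H on the sulfur — a thioether.
The closest candidate here is a methoxy ether (-OCH3), but the bridging atom is O, not S. No other fragment satisfies the full query, so there is no match.

No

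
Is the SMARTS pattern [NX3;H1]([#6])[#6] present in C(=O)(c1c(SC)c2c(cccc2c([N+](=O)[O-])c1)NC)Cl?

Yes

The pattern [NX3;H1]([#6])[#6] describes a trivalent nitrogen with one H, bonded to two carbons — a secondary amine.
The molecule carries an N-methylamino group (-NHCH3), whose atoms satisfy every constraint of the query, so the pattern matches.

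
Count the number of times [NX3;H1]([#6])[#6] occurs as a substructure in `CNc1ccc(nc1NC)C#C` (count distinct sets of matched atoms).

[NX3;H1]([#6])[#6] is the SMARTS for a secondary amine: a trivalent nitrogen with one H, bonded to two carbons.
The molecule carries 2 separate instances of an N-methylamino group (-NHCH3) meeting every constraint; each maps to a distinct set of atoms, giving 2 matches.

2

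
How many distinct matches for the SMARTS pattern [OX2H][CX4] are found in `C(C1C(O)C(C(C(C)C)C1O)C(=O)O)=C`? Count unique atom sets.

2

[OX2H][CX4] is the SMARTS for an aliphatic alcohol: a hydroxyl oxygen bound to an sp3 (X4) carbon.
The molecule carries 2 separate instances of a hydroxyl group (-OH) meeting every constraint; each maps to a distinct set of atoms, giving 2 matches.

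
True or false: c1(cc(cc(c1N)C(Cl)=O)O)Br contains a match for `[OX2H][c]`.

True

The pattern [OX2H][c] describes a hydroxyl oxygen attached to an aromatic carbon — a phenol.
The molecule carries a hydroxyl group (-OH), whose atoms satisfy every constraint of the query, so the pattern matches.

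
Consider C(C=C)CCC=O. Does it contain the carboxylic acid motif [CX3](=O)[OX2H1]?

No

The pattern [CX3](=O)[OX2H1] describes an sp2 carbon double-bonded to O and single-bonded to an -OH oxygen — a carboxylic acid.
The closest candidate here is an aldehyde (-CHO), but there is no singly-bonded oxygen on the carbonyl carbon. No other fragment satisfies the full query, so there is no match.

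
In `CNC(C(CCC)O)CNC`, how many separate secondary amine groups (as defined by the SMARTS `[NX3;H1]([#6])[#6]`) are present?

2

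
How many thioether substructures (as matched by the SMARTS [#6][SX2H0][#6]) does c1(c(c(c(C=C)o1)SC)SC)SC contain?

[#6][SX2H0][#6] is the SMARTS for a thioether: an aliphatic sulfur bridging two carbons with no H on the sulfur.
The molecule carries 3 separate instances of a methylthio ether (-SCH3) meeting every constraint; each maps to a distinct set of atoms, giving 3 matches.

3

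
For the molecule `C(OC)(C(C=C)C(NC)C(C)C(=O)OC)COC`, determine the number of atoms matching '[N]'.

The query [N] means: uppercase N matches aliphatic (non-aromatic) nitrogen only.
Check the 18 heavy atoms by environment: 13× C → no; 4× O → no; 1× N → match.
That gives 1 matching atom.

1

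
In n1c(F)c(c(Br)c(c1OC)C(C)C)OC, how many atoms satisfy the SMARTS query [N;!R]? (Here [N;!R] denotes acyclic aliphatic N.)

The query [N;!R] means: aliphatic nitrogen not in a ring.
Check the 15 heavy atoms by environment: 1× n (aromatic, in 6-ring) → no; 5× c (aromatic, in 6-ring) → no; 5× C (acyclic) → no; 1× Br (acyclic) → no; 2× O (acyclic) → no; 1× F (acyclic) → no.
No environment satisfies the query, so 0 matching atoms.

0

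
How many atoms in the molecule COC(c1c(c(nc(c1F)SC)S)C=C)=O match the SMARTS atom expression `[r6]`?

6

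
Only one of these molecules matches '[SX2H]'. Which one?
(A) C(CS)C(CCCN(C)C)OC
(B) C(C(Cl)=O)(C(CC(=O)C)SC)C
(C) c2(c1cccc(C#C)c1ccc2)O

A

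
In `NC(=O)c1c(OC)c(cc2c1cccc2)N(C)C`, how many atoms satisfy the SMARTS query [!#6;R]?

The query [!#6;R] means: non-carbon atom that is part of a ring.
Check the 18 heavy atoms by environment: 10× c (aromatic, in 6-ring) → no; 2× N (acyclic) → no; 4× C (acyclic) → no; 2× O (acyclic) → no.
No environment satisfies the query, so 0 matching atoms.

0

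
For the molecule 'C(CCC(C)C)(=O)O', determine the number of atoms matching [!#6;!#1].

The query [!#6;!#1] means: not carbon and not hydrogen — any heteroatom.
Check the 8 heavy atoms by environment: 6× C → no; 2× O → match.
That gives 2 matching atoms.

2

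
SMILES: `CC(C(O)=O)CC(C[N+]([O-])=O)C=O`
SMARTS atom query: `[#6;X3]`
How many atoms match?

The query [#6;X3] means: any carbon (aromatic or not) with three total connections.
Check the 13 heavy atoms by environment: 5× C (X4) → no; 2× C (X3) → match; 3× O (X1) → no; 1× O (X2) → no; 1× N (charge +1, X3) → no; 1× O (charge -1, X1) → no.
That gives 2 matching atoms.

2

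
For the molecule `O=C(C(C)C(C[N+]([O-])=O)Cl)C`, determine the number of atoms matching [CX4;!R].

5

The query [CX4;!R] means: aliphatic carbon with four total connections, not in a ring.
Check the 11 heavy atoms by environment: 5× C (X4, acyclic) → match; 1× Cl (X1, acyclic) → no; 1× C (X3, acyclic) → no; 2× O (X1, acyclic) → no; 1× N (charge +1, X3, acyclic) → no; 1× O (charge -1, X1, acyclic) → no.
That gives 5 matching atoms.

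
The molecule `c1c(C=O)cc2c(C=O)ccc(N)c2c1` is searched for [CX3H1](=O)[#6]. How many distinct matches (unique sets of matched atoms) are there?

[CX3H1](=O)[#6] is the SMARTS for an aldehyde: an sp2 carbon with one H, double-bonded to O and single-bonded to carbon.
The molecule carries 2 separate instances of an aldehyde (-CHO) meeting every constraint; each maps to a distinct set of atoms, giving 2 matches.

2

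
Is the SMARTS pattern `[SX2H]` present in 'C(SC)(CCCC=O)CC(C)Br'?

No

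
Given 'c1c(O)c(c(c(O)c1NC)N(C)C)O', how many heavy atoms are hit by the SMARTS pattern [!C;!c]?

Check the 14 heavy atoms by environment: 6× c (aromatic) → no; 3× O → match; 2× N → match; 3× C → no.
Summing the matching environments: 3 + 2 = 5 matching atoms.

5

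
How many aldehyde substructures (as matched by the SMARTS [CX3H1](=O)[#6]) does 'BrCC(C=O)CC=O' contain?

[CX3H1](=O)[#6] is the SMARTS for an aldehyde: an sp2 carbon with one H, double-bonded to O and single-bonded to carbon.
The molecule carries 2 separate instances of an aldehyde (-CHO) meeting every constraint; each maps to a distinct set of atoms, giving 2 matches.

2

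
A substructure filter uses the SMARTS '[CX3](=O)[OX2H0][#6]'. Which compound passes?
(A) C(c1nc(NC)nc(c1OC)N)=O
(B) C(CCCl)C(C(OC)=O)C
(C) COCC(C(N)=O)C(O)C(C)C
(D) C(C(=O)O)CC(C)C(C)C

B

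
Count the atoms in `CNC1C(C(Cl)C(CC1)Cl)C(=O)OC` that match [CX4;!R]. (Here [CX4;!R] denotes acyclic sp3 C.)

The query [CX4;!R] means: aliphatic carbon with four total connections, not in a ring.
Check the 14 heavy atoms by environment: 6× C (X4, in 6-ring) → no; 2× Cl (X1, acyclic) → no; 1× C (X3, acyclic) → no; 1× O (X1, acyclic) → no; 1× O (X2, acyclic) → no; 2× C (X4, acyclic) → match; 1× N (X3, acyclic) → no.
That gives 2 matching atoms.

2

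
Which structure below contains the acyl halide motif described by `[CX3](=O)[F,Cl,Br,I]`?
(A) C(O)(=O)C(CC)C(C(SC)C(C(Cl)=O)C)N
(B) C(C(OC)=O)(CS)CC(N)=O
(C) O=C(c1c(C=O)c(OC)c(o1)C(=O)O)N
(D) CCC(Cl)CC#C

A

[CX3](=O)[F,Cl,Br,I] describes a carbonyl carbon bonded to a halogen (an acyl halide).
(A) contains an acyl chloride (-C(=O)Cl), which satisfies every atom and bond constraint.
(B) has a methyl-ester group (-C(=O)OCH3) but the carbonyl is bonded to -O-C, not to a halogen.
(C) has a carboxylic acid group (-C(=O)OH) but the carbonyl is bonded to -OH, not to a halogen.
(D) has a chloro substituent but the Cl is not on a carbonyl carbon.
So the answer is (A).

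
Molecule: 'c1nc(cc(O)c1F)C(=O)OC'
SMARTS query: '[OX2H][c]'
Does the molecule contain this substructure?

The pattern [OX2H][c] describes a hydroxyl oxygen attached to an aromatic carbon — a phenol.
The molecule carries a hydroxyl group (-OH), whose atoms satisfy every constraint of the query, so the pattern matches.

Yes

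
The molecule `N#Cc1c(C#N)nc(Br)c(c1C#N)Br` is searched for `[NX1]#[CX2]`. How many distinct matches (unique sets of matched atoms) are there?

3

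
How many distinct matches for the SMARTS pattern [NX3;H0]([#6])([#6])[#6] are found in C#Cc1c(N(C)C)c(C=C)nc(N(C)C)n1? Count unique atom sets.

2

[NX3;H0]([#6])([#6])[#6] is the SMARTS for a tertiary amine: a trivalent nitrogen with no H, bonded to three carbons.
The molecule carries 2 separate instances of a dimethylamino group (-N(CH3)2) meeting every constraint; each maps to a distinct set of atoms, giving 2 matches.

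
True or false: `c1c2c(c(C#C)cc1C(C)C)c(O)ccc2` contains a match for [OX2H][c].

True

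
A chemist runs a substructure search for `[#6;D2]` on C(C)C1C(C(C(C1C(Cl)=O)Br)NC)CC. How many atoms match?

2

The query [#6;D2] means: any carbon bonded to exactly two heavy atoms.
Check the 15 heavy atoms by environment: 6× C (D3) → no; 2× C (D2) → match; 3× C (D1) → no; 1× Br (D1) → no; 1× O (D1) → no; 1× Cl (D1) → no; 1× N (D2) → no.
That gives 2 matching atoms.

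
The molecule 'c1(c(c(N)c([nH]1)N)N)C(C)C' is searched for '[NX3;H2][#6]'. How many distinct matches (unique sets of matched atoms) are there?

[NX3;H2][#6] is the SMARTS for a primary amine: a trivalent nitrogen with two H attached to carbon.
The molecule carries 3 separate instances of a primary amino group (-NH2) meeting every constraint; each maps to a distinct set of atoms, giving 3 matches.

3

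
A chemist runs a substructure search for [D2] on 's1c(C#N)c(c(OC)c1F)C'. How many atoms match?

Check the 11 heavy atoms by environment: 1× s (aromatic, D2) → match; 4× c (aromatic, D3) → no; 1× F (D1) → no; 1× O (D2) → match; 2× C (D1) → no; 1× C (D2) → match; 1× N (D1) → no.
Summing the matching environments: 1 + 1 + 1 = 3 matching atoms.

3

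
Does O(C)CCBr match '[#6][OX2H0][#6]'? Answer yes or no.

Yes

The pattern [#6][OX2H0][#6] describes an aliphatic oxygen bridging two carbons with no H on the oxygen — an ether.
The molecule carries a methoxy ether (-OCH3), whose atoms satisfy every constraint of the query, so the pattern matches.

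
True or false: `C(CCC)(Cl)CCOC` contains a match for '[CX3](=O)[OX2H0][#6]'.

False

The pattern [CX3](=O)[OX2H0][#6] describes a carbonyl carbon bonded to an oxygen that is itself bonded to carbon (no H on that O) — an ester.
The closest candidate here is a methoxy ether (-OCH3), but the ether oxygen is not adjacent to a C=O carbon. No other fragment satisfies the full query, so there is no match.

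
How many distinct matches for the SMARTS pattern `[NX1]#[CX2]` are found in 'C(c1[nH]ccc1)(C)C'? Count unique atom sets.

0

[NX1]#[CX2] is the SMARTS for a nitrile: a nitrogen triple-bonded to a two-connected carbon.
No fragment in the molecule satisfies every constraint, giving 0 matches.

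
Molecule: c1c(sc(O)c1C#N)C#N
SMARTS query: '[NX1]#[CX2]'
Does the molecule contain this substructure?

Yes

The pattern [NX1]#[CX2] describes a nitrogen triple-bonded to a two-connected carbon — a nitrile.
The molecule carries a nitrile (-C#N), whose atoms satisfy every constraint of the query, so the pattern matches.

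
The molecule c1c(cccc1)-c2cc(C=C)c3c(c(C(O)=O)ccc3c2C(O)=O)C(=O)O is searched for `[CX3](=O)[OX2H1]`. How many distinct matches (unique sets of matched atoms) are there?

[CX3](=O)[OX2H1] is the SMARTS for a carboxylic acid: an sp2 carbon double-bonded to O and single-bonded to an -OH oxygen.
The molecule carries 3 separate instances of a carboxylic acid group (-C(=O)OH) meeting every constraint; each maps to a distinct set of atoms, giving 3 matches.

3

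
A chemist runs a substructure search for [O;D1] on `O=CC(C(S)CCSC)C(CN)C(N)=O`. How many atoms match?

2

The query [O;D1] means: aliphatic oxygen bonded to exactly one heavy atom.
Check the 15 heavy atoms by environment: 4× C (D2) → no; 4× C (D3) → no; 2× O (D1) → match; 2× N (D1) → no; 1× S (D2) → no; 1× C (D1) → no; 1× S (D1) → no.
That gives 2 matching atoms.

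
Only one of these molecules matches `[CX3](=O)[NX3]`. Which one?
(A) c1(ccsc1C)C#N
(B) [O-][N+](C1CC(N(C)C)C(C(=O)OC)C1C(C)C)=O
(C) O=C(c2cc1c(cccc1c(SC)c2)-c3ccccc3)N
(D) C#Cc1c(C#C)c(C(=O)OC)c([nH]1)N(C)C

C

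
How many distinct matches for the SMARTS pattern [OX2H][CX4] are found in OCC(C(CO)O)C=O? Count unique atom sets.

3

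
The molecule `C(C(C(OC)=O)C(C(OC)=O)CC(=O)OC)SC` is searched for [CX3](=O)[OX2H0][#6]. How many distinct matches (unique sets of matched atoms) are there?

[CX3](=O)[OX2H0][#6] is the SMARTS for an ester: a carbonyl carbon bonded to an oxygen that is itself bonded to carbon (no H on that O).
The molecule carries 3 separate instances of a methyl-ester group (-C(=O)OCH3) meeting every constraint; each maps to a distinct set of atoms, giving 3 matches.

3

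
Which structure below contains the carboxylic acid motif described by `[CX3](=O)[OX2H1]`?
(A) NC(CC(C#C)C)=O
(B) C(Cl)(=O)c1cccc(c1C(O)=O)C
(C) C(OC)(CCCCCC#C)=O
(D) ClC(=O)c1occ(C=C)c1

[CX3](=O)[OX2H1] describes an sp2 carbon double-bonded to O and single-bonded to an -OH oxygen (a carboxylic acid).
(A) has a primary amide (-C(=O)NH2) but the carbonyl is bonded to N, not to an -OH oxygen.
(B) contains a carboxylic acid group (-C(=O)OH), which satisfies every atom and bond constraint.
(C) has a methyl-ester group (-C(=O)OCH3) but the singly-bonded O has no H (OX2H0, not OX2H1).
(D) has an acyl chloride (-C(=O)Cl) but the carbonyl is bonded to Cl, not to an -OH oxygen.
So the answer is (B).

B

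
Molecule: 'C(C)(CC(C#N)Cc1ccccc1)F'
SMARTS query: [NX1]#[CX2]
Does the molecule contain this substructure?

The pattern [NX1]#[CX2] describes a nitrogen triple-bonded to a two-connected carbon — a nitrile.
The molecule carries a nitrile (-C#N), whose atoms satisfy every constraint of the query, so the pattern matches.

Yes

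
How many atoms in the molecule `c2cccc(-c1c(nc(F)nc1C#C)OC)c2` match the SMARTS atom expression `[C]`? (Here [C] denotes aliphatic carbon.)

The query [C] means: uppercase C matches aliphatic (non-aromatic) carbon only.
Check the 17 heavy atoms by environment: 2× n (aromatic) → no; 10× c (aromatic) → no; 1× O → no; 3× C → match; 1× F → no.
That gives 3 matching atoms.

3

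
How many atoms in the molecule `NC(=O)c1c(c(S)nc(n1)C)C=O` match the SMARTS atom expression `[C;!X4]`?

2

The query [C;!X4] means: aliphatic carbon that does not have four total connections.
Check the 13 heavy atoms by environment: 2× n (aromatic, X2) → no; 4× c (aromatic, X3) → no; 1× S (X2) → no; 2× C (X3) → match; 2× O (X1) → no; 1× C (X4) → no; 1× N (X3) → no.
That gives 2 matching atoms.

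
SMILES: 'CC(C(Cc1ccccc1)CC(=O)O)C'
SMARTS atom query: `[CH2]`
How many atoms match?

2

Check the 15 heavy atoms by environment: 2× C (H2) → match; 2× C (H1) → no; 1× C (H0) → no; 1× O (H0) → no; 1× O (H1) → no; 2× C (H3) → no; 1× c (aromatic, H0) → no; 5× c (aromatic, H1) → no.
That gives 2 matching atoms.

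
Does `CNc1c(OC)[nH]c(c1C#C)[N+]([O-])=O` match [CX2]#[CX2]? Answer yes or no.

Yes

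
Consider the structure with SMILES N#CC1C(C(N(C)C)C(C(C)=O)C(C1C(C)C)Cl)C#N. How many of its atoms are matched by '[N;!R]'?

3

The query [N;!R] means: aliphatic nitrogen not in a ring.
Check the 20 heavy atoms by environment: 6× C (in 6-ring) → no; 9× C (acyclic) → no; 1× O (acyclic) → no; 1× Cl (acyclic) → no; 3× N (acyclic) → match.
That gives 3 matching atoms.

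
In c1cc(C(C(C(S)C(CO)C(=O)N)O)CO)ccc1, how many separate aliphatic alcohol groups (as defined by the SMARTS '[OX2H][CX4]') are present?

3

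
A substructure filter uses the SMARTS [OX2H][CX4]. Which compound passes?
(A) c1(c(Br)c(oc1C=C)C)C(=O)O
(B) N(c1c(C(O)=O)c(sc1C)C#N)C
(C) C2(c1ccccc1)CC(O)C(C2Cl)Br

C

[OX2H][CX4] describes a hydroxyl oxygen bound to an sp3 (X4) carbon (an aliphatic alcohol).
(A) has a carboxylic acid group (-C(=O)OH) but the -OH is on a CX3 carbonyl carbon, not a CX4 carbon.
(B) has a carboxylic acid group (-C(=O)OH) but the -OH is on a CX3 carbonyl carbon, not a CX4 carbon.
(C) contains a hydroxyl group (-OH), which satisfies every atom and bond constraint.
So the answer is (C).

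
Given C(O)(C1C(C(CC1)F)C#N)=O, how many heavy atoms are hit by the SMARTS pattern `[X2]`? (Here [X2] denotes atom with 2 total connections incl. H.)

The query [X2] means: any atom with exactly two total connections (bonds + H).
Check the 11 heavy atoms by environment: 5× C (X4) → no; 1× C (X2) → match; 1× N (X1) → no; 1× F (X1) → no; 1× C (X3) → no; 1× O (X1) → no; 1× O (X2) → match.
Summing the matching environments: 1 + 1 = 2 matching atoms.

2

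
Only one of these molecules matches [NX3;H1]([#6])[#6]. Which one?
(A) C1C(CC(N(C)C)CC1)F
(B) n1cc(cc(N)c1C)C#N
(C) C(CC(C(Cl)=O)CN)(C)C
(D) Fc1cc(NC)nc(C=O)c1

[NX3;H1]([#6])[#6] describes a trivalent nitrogen with one H, bonded to two carbons (a secondary amine).
(A) has a dimethylamino group (-N(CH3)2) but the nitrogen has H0, not H1.
(B) has a primary amino group (-NH2) but the nitrogen has H2 and only one carbon neighbour.
(C) has a primary amino group (-NH2) but the nitrogen has H2 and only one carbon neighbour.
(D) contains an N-methylamino group (-NHCH3), which satisfies every atom and bond constraint.
So the answer is (D).

D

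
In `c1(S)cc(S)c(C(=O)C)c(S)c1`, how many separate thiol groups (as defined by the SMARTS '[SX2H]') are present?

[SX2H] is the SMARTS for a thiol: an aliphatic sulfur with two connections, one being H.
The molecule carries 3 separate instances of a thiol (-SH) meeting every constraint; each maps to a distinct set of atoms, giving 3 matches.

3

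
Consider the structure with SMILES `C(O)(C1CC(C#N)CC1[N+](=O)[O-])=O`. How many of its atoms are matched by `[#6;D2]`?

The query [#6;D2] means: any carbon bonded to exactly two heavy atoms.
Check the 13 heavy atoms by environment: 4× C (D3) → no; 3× C (D2) → match; 1× N (D1) → no; 1× N (charge +1, D3) → no; 1× O (charge -1, D1) → no; 3× O (D1) → no.
That gives 3 matching atoms.

3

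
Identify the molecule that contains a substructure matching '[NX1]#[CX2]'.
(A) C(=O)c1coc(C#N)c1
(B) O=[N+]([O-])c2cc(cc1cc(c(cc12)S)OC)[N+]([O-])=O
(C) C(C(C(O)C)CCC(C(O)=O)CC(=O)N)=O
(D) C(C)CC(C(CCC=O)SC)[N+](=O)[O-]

A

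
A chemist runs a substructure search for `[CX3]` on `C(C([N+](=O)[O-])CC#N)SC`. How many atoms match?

0

The query [CX3] means: C with X3: aliphatic carbon with exactly 3 total connections.
Check the 10 heavy atoms by environment: 4× C (X4) → no; 1× C (X2) → no; 1× N (X1) → no; 1× N (charge +1, X3) → no; 1× O (charge -1, X1) → no; 1× O (X1) → no; 1× S (X2) → no.
No environment satisfies the query, so 0 matching atoms.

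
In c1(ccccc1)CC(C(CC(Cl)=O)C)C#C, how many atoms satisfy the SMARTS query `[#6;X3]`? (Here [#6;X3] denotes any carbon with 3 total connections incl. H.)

7

The query [#6;X3] means: any carbon (aromatic or not) with three total connections.
Check the 16 heavy atoms by environment: 5× C (X4) → no; 6× c (aromatic, X3) → match; 2× C (X2) → no; 1× C (X3) → match; 1× O (X1) → no; 1× Cl (X1) → no.
Summing the matching environments: 6 + 1 = 7 matching atoms.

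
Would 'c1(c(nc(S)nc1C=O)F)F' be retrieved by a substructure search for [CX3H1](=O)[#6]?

Yes

The pattern [CX3H1](=O)[#6] describes an sp2 carbon with one H, double-bonded to O and single-bonded to carbon — an aldehyde.
The molecule carries an aldehyde (-CHO), whose atoms satisfy every constraint of the query, so the pattern matches.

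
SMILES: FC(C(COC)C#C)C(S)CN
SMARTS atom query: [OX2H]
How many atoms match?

0

The query [OX2H] means: aliphatic oxygen with two connections, one of which is H — an -OH oxygen.
Check the 12 heavy atoms by environment: 2× C (H2, X4) → no; 3× C (H1, X4) → no; 1× O (H0, X2) → no; 1× C (H3, X4) → no; 1× C (H0, X2) → no; 1× C (H1, X2) → no; 1× F (H0, X1) → no; 1× N (H2, X3) → no; 1× S (H1, X2) → no.
No environment satisfies the query, so 0 matching atoms.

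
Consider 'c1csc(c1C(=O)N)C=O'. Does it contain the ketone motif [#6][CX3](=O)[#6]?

The pattern [#6][CX3](=O)[#6] describes a carbonyl carbon (no H) flanked by two carbons — a ketone.
The closest candidate here is an aldehyde (-CHO), but the carbonyl carbon has H1, so it is not flanked by two carbons. No other fragment satisfies the full query, so there is no match.

No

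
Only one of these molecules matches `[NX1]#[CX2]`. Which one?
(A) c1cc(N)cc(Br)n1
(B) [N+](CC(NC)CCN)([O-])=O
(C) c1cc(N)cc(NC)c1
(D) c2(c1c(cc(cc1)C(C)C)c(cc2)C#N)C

D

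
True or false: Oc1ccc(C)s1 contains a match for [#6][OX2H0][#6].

The pattern [#6][OX2H0][#6] describes an aliphatic oxygen bridging two carbons with no H on the oxygen — an ether.
The closest candidate here is a hydroxyl group (-OH), but the oxygen has H1, not H0 bridging two carbons. No other fragment satisfies the full query, so there is no match.

False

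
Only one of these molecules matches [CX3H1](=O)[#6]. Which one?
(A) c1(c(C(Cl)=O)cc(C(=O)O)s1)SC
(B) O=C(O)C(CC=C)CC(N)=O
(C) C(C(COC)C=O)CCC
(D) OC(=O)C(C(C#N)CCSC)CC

[CX3H1](=O)[#6] describes an sp2 carbon with one H, double-bonded to O and single-bonded to carbon (an aldehyde).
(A) has a carboxylic acid group (-C(=O)OH) but the carbonyl carbon has H0 and is bonded to O, not H1.
(B) has a carboxylic acid group (-C(=O)OH) but the carbonyl carbon has H0 and is bonded to O, not H1.
(C) contains an aldehyde (-CHO), which satisfies every atom and bond constraint.
(D) has a carboxylic acid group (-C(=O)OH) but the carbonyl carbon has H0 and is bonded to O, not H1.
So the answer is (C).

C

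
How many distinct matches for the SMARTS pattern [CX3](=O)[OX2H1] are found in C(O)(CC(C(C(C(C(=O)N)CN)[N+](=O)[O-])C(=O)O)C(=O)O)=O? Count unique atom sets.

3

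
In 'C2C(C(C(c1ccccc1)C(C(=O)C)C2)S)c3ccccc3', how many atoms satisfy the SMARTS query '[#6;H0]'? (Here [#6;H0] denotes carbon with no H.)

The query [#6;H0] means: any carbon with no attached hydrogen.
Check the 22 heavy atoms by environment: 4× C (H1) → no; 2× C (H2) → no; 2× c (aromatic, H0) → match; 10× c (aromatic, H1) → no; 1× S (H1) → no; 1× C (H0) → match; 1× O (H0) → no; 1× C (H3) → no.
Summing the matching environments: 2 + 1 = 3 matching atoms.

3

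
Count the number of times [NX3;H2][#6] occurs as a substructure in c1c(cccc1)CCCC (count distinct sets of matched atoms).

0

[NX3;H2][#6] is the SMARTS for a primary amine: a trivalent nitrogen with two H attached to carbon.
No fragment in the molecule satisfies every constraint, giving 0 matches.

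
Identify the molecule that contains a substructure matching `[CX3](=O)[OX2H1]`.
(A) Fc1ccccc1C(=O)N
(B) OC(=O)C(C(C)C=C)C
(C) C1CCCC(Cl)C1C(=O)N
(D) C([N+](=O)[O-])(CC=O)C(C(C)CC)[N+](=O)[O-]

[CX3](=O)[OX2H1] describes an sp2 carbon double-bonded to O and single-bonded to an -OH oxygen (a carboxylic acid).
(A) has a primary amide (-C(=O)NH2) but the carbonyl is bonded to N, not to an -OH oxygen.
(B) contains a carboxylic acid group (-C(=O)OH), which satisfies every atom and bond constraint.
(C) has a primary amide (-C(=O)NH2) but the carbonyl is bonded to N, not to an -OH oxygen.
(D) has an aldehyde (-CHO) but there is no singly-bonded oxygen on the carbonyl carbon.
So the answer is (B).

B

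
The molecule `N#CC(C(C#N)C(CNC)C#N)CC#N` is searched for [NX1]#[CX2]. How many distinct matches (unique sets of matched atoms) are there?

[NX1]#[CX2] is the SMARTS for a nitrile: a nitrogen triple-bonded to a two-connected carbon.
The molecule carries 4 separate instances of a nitrile (-C#N) meeting every constraint; each maps to a distinct set of atoms, giving 4 matches.

4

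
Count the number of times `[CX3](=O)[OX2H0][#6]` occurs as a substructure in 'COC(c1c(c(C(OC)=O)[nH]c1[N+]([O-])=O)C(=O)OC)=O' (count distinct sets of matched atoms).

3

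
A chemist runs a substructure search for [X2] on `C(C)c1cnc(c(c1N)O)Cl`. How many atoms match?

The query [X2] means: any atom with exactly two total connections (bonds + H).
Check the 11 heavy atoms by environment: 1× n (aromatic, X2) → match; 5× c (aromatic, X3) → no; 2× C (X4) → no; 1× N (X3) → no; 1× O (X2) → match; 1× Cl (X1) → no.
Summing the matching environments: 1 + 1 = 2 matching atoms.

2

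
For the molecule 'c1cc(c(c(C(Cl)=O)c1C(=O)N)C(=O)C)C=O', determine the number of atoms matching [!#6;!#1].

6

Check the 17 heavy atoms by environment: 6× c (aromatic) → no; 5× C → no; 4× O → match; 1× Cl → match; 1× N → match.
Summing the matching environments: 4 + 1 + 1 = 6 matching atoms.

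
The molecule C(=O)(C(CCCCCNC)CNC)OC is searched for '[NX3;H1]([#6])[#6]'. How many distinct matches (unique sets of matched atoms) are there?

2

[NX3;H1]([#6])[#6] is the SMARTS for a secondary amine: a trivalent nitrogen with one H, bonded to two carbons.
The molecule carries 2 separate instances of an N-methylamino group (-NHCH3) meeting every constraint; each maps to a distinct set of atoms, giving 2 matches.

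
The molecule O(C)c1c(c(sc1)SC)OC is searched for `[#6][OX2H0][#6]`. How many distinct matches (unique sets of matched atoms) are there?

2

[#6][OX2H0][#6] is the SMARTS for an ether: an aliphatic oxygen bridging two carbons with no H on the oxygen.
The molecule carries 2 separate instances of a methoxy ether (-OCH3) meeting every constraint; each maps to a distinct set of atoms, giving 2 matches.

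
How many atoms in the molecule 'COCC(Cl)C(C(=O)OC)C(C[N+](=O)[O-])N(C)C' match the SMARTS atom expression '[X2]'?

Check the 18 heavy atoms by environment: 9× C (X4) → no; 2× O (X2) → match; 1× C (X3) → no; 2× O (X1) → no; 1× Cl (X1) → no; 1× N (charge +1, X3) → no; 1× O (charge -1, X1) → no; 1× N (X3) → no.
That gives 2 matching atoms.

2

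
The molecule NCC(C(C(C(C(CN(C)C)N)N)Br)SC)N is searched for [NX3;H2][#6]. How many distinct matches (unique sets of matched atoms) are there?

4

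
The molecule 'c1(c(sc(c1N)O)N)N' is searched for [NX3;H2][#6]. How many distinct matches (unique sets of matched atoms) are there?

3

[NX3;H2][#6] is the SMARTS for a primary amine: a trivalent nitrogen with two H attached to carbon.
The molecule carries 3 separate instances of a primary amino group (-NH2) meeting every constraint; each maps to a distinct set of atoms, giving 3 matches.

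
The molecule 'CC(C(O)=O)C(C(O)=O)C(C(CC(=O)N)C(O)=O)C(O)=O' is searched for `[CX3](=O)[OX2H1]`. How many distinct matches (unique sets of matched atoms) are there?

[CX3](=O)[OX2H1] is the SMARTS for a carboxylic acid: an sp2 carbon double-bonded to O and single-bonded to an -OH oxygen.
The molecule carries 4 separate instances of a carboxylic acid group (-C(=O)OH) meeting every constraint; each maps to a distinct set of atoms, giving 4 matches.

4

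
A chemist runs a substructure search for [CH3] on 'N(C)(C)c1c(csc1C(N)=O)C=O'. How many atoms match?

2

The query [CH3] means: aliphatic carbon with exactly three hydrogens.
Check the 13 heavy atoms by environment: 1× s (aromatic, H0) → no; 3× c (aromatic, H0) → no; 1× c (aromatic, H1) → no; 1× C (H0) → no; 2× O (H0) → no; 1× N (H2) → no; 1× N (H0) → no; 2× C (H3) → match; 1× C (H1) → no.
That gives 2 matching atoms.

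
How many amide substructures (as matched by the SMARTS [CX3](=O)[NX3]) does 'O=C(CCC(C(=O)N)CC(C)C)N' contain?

2

[CX3](=O)[NX3] is the SMARTS for an amide: a carbonyl carbon bonded to a trivalent nitrogen.
The molecule carries 2 separate instances of a primary amide (-C(=O)NH2) meeting every constraint; each maps to a distinct set of atoms, giving 2 matches.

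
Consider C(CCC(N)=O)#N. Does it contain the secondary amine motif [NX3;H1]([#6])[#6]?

No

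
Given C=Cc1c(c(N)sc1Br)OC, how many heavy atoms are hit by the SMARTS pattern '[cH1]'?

The query [cH1] means: aromatic carbon bearing exactly one hydrogen.
Check the 11 heavy atoms by environment: 1× s (aromatic, H0) → no; 4× c (aromatic, H0) → no; 1× Br (H0) → no; 1× N (H2) → no; 1× O (H0) → no; 1× C (H3) → no; 1× C (H1) → no; 1× C (H2) → no.
No environment satisfies the query, so 0 matching atoms.

0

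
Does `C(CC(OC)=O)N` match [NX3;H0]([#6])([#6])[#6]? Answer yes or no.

The pattern [NX3;H0]([#6])([#6])[#6] describes a trivalent nitrogen with no H, bonded to three carbons — a tertiary amine.
The closest candidate here is a primary amino group (-NH2), but the nitrogen has H2, not H0 with three carbons. No other fragment satisfies the full query, so there is no match.

No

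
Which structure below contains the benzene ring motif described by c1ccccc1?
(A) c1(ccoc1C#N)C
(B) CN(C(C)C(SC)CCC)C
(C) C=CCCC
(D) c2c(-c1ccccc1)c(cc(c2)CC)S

D

c1ccccc1 describes six aromatic carbons in a ring (a benzene ring).
(A) has a methyl group (-CH3) but no six-membered all-carbon aromatic ring is present.
(B) has a methyl group (-CH3) but no six-membered all-carbon aromatic ring is present.
(C) has a methyl group (-CH3) but no six-membered all-carbon aromatic ring is present.
(D) contains a phenyl ring, which satisfies every atom and bond constraint.
So the answer is (D).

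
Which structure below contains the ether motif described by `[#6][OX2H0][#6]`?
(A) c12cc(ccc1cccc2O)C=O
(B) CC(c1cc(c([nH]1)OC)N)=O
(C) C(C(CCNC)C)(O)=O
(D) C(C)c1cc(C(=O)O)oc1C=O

B

[#6][OX2H0][#6] describes an aliphatic oxygen bridging two carbons with no H on the oxygen (an ether).
(A) has a hydroxyl group (-OH) but the oxygen has H1, not H0 bridging two carbons.
(B) contains a methoxy ether (-OCH3), which satisfies every atom and bond constraint.
(C) has a carboxylic acid group (-C(=O)OH) but the -OH oxygen has H1; the =O is OX1, not OX2.
(D) has a carboxylic acid group (-C(=O)OH) but the -OH oxygen has H1; the =O is OX1, not OX2.
So the answer is (B).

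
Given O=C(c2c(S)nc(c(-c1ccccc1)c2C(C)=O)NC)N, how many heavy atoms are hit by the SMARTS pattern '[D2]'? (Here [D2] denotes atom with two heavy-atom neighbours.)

7

The query [D2] means: atom with exactly two heavy-atom neighbours.
Check the 21 heavy atoms by environment: 1× n (aromatic, D2) → match; 6× c (aromatic, D3) → no; 1× S (D1) → no; 1× N (D2) → match; 2× C (D1) → no; 2× C (D3) → no; 2× O (D1) → no; 1× N (D1) → no; 5× c (aromatic, D2) → match.
Summing the matching environments: 1 + 1 + 5 = 7 matching atoms.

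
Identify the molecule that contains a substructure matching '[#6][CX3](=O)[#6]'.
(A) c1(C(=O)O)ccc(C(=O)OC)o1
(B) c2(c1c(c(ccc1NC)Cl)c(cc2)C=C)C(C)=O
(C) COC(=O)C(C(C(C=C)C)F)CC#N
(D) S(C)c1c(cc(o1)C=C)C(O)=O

[#6][CX3](=O)[#6] describes a carbonyl carbon (no H) flanked by two carbons (a ketone).
(A) has a methyl-ester group (-C(=O)OCH3) but one neighbour of the carbonyl carbon is O, not C.
(B) contains an acetyl/ketone group (-C(=O)CH3), which satisfies every atom and bond constraint.
(C) has a methyl-ester group (-C(=O)OCH3) but one neighbour of the carbonyl carbon is O, not C.
(D) has a carboxylic acid group (-C(=O)OH) but one neighbour of the carbonyl carbon is O, not C.
So the answer is (B).

B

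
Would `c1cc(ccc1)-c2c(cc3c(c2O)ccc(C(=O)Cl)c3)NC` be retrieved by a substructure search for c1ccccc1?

Yes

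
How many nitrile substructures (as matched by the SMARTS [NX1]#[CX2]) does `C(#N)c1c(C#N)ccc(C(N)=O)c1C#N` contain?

3

[NX1]#[CX2] is the SMARTS for a nitrile: a nitrogen triple-bonded to a two-connected carbon.
The molecule carries 3 separate instances of a nitrile (-C#N) meeting every constraint; each maps to a distinct set of atoms, giving 3 matches.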